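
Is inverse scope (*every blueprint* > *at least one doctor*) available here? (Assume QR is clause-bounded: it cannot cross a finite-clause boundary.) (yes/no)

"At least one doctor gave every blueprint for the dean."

*every blueprint* is the matrix object and *at least one doctor* the matrix subject; the two are clausemates.
With no island boundary between them, the object can take inverse scope over the subject via ordinary QR within the clause.

Yes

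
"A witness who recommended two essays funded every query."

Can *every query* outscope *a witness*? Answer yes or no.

The RC *who recommended two essays* is an island, but *every query* is not inside it — it is the matrix object, a clausemate of *a witness*.
Since no island is crossed, the inverse ordering is licensed alongside surface scope.
The sentence is scopally ambiguous between *a witness* > *every query* and *every query* > *a witness*.

Yes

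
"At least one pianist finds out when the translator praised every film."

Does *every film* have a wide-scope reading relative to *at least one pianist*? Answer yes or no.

No

The DP *every film* is contained in the embedded question *when the translator praised every film*.
Embedded questions are wh-islands: a quantifier inside an indirect question cannot QR into the matrix clause.
*every film* > *at least one pianist* would require crossing that boundary, which is illicit.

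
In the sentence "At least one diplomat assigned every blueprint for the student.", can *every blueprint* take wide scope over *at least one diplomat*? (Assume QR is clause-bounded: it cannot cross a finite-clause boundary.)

Yes

Both DPs are arguments of the same predicate; there is no clause or island boundary between them.
Ordinary QR to a clause-peripheral position gives the wide-scope LF for the lower DP.
The sentence is scopally ambiguous between *at least one diplomat* > *every blueprint* and *every blueprint* > *at least one diplomat*.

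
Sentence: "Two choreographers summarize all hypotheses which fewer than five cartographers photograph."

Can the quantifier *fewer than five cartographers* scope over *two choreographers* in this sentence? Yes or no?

*fewer than five cartographers* sits inside the relative clause *which fewer than five cartographers photograph* modifying *all hypotheses*.
A relative clause is a scope island — quantifier raising cannot cross its boundary.
There is no licit LF on which *fewer than five cartographers* c-commands *two choreographers*.

No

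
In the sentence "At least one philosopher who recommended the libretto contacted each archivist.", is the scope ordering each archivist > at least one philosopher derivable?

Yes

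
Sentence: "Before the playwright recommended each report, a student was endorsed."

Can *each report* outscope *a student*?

No

Structurally, *each report* is inside the adjunct clause *before the playwright recommended each report*.
Scope out of an adjunct clause is unavailable: QR respects the adjunct-island constraint.
*each report* is confined to the island and cannot take scope over *a student*.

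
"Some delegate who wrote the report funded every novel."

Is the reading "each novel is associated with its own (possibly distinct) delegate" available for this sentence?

Yes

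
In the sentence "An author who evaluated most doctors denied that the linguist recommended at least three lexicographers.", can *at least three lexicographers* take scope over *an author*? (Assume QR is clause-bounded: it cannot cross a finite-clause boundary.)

No

Structurally, *at least three lexicographers* is inside the finite complement clause *that the linguist recommended at least three lexicographers*.
With QR restricted to its own tensed clause, the embedded quantifier cannot reach a matrix scope position.
So *at least three lexicographers* cannot raise to a position above *an author*.
(Only the surface reading survives: one fixed author with respect to all the relevant lexicographers.)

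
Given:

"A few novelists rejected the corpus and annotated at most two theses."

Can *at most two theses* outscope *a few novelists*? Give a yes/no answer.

*at most two theses* occurs within one conjunct of the coordinate structure (*annotated at most two theses*).
The Coordinate Structure Constraint blocks movement (including QR) out of a single conjunct.
So *at most two theses* cannot raise to a position above *a few novelists*.

No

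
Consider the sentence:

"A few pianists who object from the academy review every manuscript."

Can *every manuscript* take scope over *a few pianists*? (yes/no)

The RC *who object from the academy* is an island, but *every manuscript* is not inside it — it is the matrix object, a clausemate of *a few pianists*.
QR within a single clause is free, so the lower quantifier may take scope over the higher one.

Yes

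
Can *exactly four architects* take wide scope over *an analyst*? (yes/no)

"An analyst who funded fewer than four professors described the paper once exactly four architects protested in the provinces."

No

*exactly four architects* is embedded in the adjunct clause *once exactly four architects protested in the provinces*.
Since the clause is an adjunct (not a complement), the Adjunct Condition blocks QR across its edge.
Hence only narrow scope for *exactly four architects* (under *an analyst*) survives.
(Only the surface reading survives: one fixed analyst with respect to all the relevant architects.)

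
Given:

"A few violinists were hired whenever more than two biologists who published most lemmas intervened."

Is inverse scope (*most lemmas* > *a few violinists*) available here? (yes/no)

No

The target quantifier *most lemmas* is part of the relative clause *who published most lemmas*, which is itself inside the adjunct *whenever more than two biologists who published most lemmas intervened*.
Two island boundaries intervene — the relative clause and the adjunct. Either alone would block QR.
So *most lemmas* cannot raise high enough to outscope *a few violinists*; only the surface ordering *a few violinists* > *most lemmas* is available.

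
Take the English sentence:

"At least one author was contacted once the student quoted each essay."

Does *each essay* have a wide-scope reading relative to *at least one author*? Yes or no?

The target quantifier *each essay* is part of the adjunct clause *once the student quoted each essay*.
Since the clause is an adjunct (not a complement), the Adjunct Condition blocks QR across its edge.
There is no licit LF on which *each essay* c-commands *at least one author*.

No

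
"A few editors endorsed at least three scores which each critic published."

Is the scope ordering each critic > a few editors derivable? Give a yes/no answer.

No

The target quantifier *each critic* is part of the relative clause *which each critic published* modifying *at least three scores*.
Relative clauses block scope extraction: QR cannot target a position outside the modified NP.
Hence only narrow scope for *each critic* (under *a few editors*) survives.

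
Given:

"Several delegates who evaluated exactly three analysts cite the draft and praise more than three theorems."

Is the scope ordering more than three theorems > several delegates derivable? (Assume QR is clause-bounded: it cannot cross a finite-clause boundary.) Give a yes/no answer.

No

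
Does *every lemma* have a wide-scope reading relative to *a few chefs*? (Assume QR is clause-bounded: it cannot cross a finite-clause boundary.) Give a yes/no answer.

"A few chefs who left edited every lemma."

Yes

The relative clause *who left* modifies *a few chefs*, but *every lemma* is not inside that relative clause — it is an argument of the matrix verb.
Nothing blocks QR of the lower DP to a position above the higher one, so inverse scope is available.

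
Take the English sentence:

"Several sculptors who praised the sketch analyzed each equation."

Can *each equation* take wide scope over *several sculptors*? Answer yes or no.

Yes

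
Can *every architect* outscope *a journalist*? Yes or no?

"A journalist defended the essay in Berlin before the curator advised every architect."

No

The target quantifier *every architect* is part of the adjunct clause *before the curator advised every architect*.
Since the clause is an adjunct (not a complement), the Adjunct Condition blocks QR across its edge.
Hence only narrow scope for *every architect* (under *a journalist*) survives.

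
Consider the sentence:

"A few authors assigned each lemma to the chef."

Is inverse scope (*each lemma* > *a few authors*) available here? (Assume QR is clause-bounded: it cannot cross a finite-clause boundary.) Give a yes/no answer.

Both DPs are arguments of the same predicate; there is no clause or island boundary between them.
Ordinary QR to a clause-peripheral position gives the wide-scope LF for the lower DP.
Both orderings are possible: *a few authors* > *each lemma* and *each lemma* > *a few authors*.

Yes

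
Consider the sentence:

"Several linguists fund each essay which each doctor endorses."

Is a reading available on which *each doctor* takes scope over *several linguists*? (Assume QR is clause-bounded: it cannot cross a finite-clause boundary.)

*each doctor* is embedded in the relative clause *which each doctor endorses* modifying *each essay*.
The relative clause forms an island for QR, so the quantifier is confined to the head noun's restrictor.
Hence only narrow scope for *each doctor* (under *several linguists*) survives.

No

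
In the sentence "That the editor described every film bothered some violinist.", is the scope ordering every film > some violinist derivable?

No

*every film* is embedded in the sentential subject *that the editor described every film*.
Clausal subjects are scope islands; QR from inside the subject into the matrix is barred.
There is no licit LF on which *every film* c-commands *some violinist*.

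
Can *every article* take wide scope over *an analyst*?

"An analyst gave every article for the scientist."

Both DPs are arguments of the same predicate; there is no clause or island boundary between them.
With no island boundary between them, the object can take inverse scope over the subject via ordinary QR within the clause.

Yes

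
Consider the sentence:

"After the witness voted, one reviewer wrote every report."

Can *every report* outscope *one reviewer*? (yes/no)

Although there is an adjunct clause, *every report* is in the main clause, not inside the adjunct.
Clause-internal QR can adjoin the lower DP above the subject, yielding the inverse reading.

Yes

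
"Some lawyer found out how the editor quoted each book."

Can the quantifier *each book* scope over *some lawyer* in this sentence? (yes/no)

The target quantifier *each book* is part of the embedded question *how the editor quoted each book*.
Embedded questions are wh-islands: a quantifier inside an indirect question cannot QR into the matrix clause.
So the wide-scope reading for *each book* is blocked.
(Only the surface reading survives: one fixed lawyer with respect to all the relevant books.)

No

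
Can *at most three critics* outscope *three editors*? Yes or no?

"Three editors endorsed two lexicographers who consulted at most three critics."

Structurally, *at most three critics* is inside the relative clause *who consulted at most three critics* modifying *two lexicographers*.
A relative clause is a scope island — quantifier raising cannot cross its boundary.
So *at most three critics* cannot raise high enough to outscope *three editors*; only the surface ordering *three editors* > *at most three critics* is available.

No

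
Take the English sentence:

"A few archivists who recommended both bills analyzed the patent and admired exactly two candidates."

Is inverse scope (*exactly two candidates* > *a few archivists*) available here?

*exactly two candidates* occurs within one conjunct of the coordinate structure (*admired exactly two candidates*).
Asymmetric QR out of one conjunct violates the Coordinate Structure Constraint.
Hence only narrow scope for *exactly two candidates* (under *a few archivists*) survives.

No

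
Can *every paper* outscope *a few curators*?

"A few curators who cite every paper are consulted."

No

The target quantifier *every paper* is part of the relative clause *who cite every paper*.
Relative clauses block scope extraction: QR cannot target a position outside the modified NP.
So the wide-scope reading for *every paper* is blocked.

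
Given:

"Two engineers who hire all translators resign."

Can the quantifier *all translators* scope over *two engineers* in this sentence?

No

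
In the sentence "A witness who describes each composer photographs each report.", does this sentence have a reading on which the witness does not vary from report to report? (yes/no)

Yes

The described interpretation is the *a witness* > *each report* scoping.
That is the surface-scope ordering, which is always one of the available readings — island constraints only ever restrict inverse scope.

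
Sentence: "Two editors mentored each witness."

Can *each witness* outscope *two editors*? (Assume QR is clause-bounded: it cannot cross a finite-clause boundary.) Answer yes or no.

*each witness* is the matrix object and *two editors* the matrix subject; the two are clausemates.
Nothing blocks QR of the lower DP to a position above the higher one, so inverse scope is available.
The sentence is scopally ambiguous between *two editors* > *each witness* and *each witness* > *two editors*.

Yes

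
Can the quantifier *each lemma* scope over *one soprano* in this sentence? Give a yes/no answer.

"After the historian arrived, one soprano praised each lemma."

Neither queried DP is inside the adjunct, so the adjunct-island constraint does not apply.
With no island boundary between them, the object can take inverse scope over the subject via ordinary QR within the clause.
The sentence is scopally ambiguous between *one soprano* > *each lemma* and *each lemma* > *one soprano*.

Yes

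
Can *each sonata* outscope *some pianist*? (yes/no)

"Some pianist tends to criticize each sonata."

Yes

Raising constructions are monoclausal for scope purposes; *each sonata* is not separated from *some pianist* by any island.
No island intervenes, so both surface and inverse scope are derivable.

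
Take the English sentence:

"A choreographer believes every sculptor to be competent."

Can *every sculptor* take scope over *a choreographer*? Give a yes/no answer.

Yes

ECM infinitives lack a CP barrier, so *every sculptor* can QR over the matrix subject *a choreographer*.
No island intervenes, so both surface and inverse scope are derivable.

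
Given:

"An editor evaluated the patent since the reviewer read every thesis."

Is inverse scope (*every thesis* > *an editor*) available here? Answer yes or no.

No

The target quantifier *every thesis* is part of the adjunct clause *since the reviewer read every thesis*.
Since the clause is an adjunct (not a complement), the Adjunct Condition blocks QR across its edge.
So *every thesis* cannot raise to a position above *an editor*.
(Only the surface reading survives: one fixed editor with respect to all the relevant theses.)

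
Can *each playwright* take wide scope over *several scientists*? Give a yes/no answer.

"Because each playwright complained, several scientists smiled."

No

*each playwright* sits inside the adjunct clause *because each playwright complained*.
Since the clause is an adjunct (not a complement), the Adjunct Condition blocks QR across its edge.
*each playwright* > *several scientists* would require crossing that boundary, which is illicit.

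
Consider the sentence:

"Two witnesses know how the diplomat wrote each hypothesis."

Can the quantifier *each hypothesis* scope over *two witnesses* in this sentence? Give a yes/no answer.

Structurally, *each hypothesis* is inside the embedded question *how the diplomat wrote each hypothesis*.
The wh-island constraint blocks QR out of an embedded interrogative.
The inverse ordering *each hypothesis* > *two witnesses* is therefore underivable.

No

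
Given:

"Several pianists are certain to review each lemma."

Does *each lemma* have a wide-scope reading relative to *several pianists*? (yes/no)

Yes

*each lemma* is inside a raising infinitive, which is transparent to QR (no CP barrier), so it behaves as a matrix argument.
No island intervenes, so both surface and inverse scope are derivable.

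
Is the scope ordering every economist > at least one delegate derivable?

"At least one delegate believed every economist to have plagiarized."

Yes

This is an ECM construction: *every economist* is the infinitival subject, Case-marked by the matrix verb, and the infinitive is transparent for QR.
With no island boundary between them, the object can take inverse scope over the subject via ordinary QR within the clause.
So *every economist* > *at least one delegate* is among the available readings.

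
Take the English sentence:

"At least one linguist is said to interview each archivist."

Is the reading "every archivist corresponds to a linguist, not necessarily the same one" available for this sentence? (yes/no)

Yes

That reading corresponds to *each archivist* > *at least one linguist*.
*each archivist* is inside a raising infinitive, which is transparent to QR (no CP barrier), so it behaves as a matrix argument.
Since no island is crossed, the inverse ordering is licensed alongside surface scope.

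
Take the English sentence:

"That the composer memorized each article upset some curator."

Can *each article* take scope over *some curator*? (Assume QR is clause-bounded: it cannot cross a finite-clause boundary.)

*each article* is embedded in the sentential subject *that the composer memorized each article*.
Clausal subjects are scope islands; QR from inside the subject into the matrix is barred.
So *each article* cannot raise to a position above *some curator*.

No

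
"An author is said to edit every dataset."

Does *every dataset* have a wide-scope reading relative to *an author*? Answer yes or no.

Infinitival complements of raising predicates do not block QR; *every dataset* and *an author* are effectively clausemates.
Since no island is crossed, the inverse ordering is licensed alongside surface scope.

Yes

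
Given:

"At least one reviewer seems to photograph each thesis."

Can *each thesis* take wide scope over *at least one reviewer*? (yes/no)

Infinitival complements of raising predicates do not block QR; *each thesis* and *at least one reviewer* are effectively clausemates.
Nothing blocks QR of the lower DP to a position above the higher one, so inverse scope is available.

Yes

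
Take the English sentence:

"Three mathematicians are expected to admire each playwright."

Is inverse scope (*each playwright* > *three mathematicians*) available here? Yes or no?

Yes

Infinitival complements of raising predicates do not block QR; *each playwright* and *three mathematicians* are effectively clausemates.
Since no island is crossed, the inverse ordering is licensed alongside surface scope.
Both orderings are possible: *three mathematicians* > *each playwright* and *each playwright* > *three mathematicians*.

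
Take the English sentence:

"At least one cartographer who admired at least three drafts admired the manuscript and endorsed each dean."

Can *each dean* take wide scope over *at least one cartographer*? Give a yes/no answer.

No

*each dean* is embedded in one conjunct of the coordinate structure (*endorsed each dean*).
QR out of a conjunct would have to apply non-ATB, which the CSC forbids.
So *each dean* cannot raise to a position above *at least one cartographer*.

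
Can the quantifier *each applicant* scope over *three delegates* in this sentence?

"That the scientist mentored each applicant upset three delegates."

No

Structurally, *each applicant* is inside the sentential subject *that the scientist mentored each applicant*.
Subjects — clausal subjects included — are islands for extraction, and QR is no exception.
The ordering *each applicant* > *three delegates* is therefore underivable.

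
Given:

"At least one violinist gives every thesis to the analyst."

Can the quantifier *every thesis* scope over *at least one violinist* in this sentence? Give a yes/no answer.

Yes

*at least one violinist* and *every thesis* are co-arguments of the matrix verb, with nothing but a clause-internal boundary between them.
Ordinary QR to a clause-peripheral position gives the wide-scope LF for the lower DP.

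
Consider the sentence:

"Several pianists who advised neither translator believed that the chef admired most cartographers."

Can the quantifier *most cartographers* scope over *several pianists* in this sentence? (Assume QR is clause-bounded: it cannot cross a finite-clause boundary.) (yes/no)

*most cartographers* is embedded in the finite complement clause *that the chef admired most cartographers*.
QR is clause-bounded, so the finite complement is a scope island for the embedded quantifier.
Hence only narrow scope for *most cartographers* (under *several pianists*) survives.

No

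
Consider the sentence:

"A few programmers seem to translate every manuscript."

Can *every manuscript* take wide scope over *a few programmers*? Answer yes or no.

Yes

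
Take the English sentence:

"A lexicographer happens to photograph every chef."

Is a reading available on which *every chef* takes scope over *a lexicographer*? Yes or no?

Yes

Infinitival complements of raising predicates do not block QR; *every chef* and *a lexicographer* are effectively clausemates.
Ordinary QR to a clause-peripheral position gives the wide-scope LF for the lower DP.
The sentence is scopally ambiguous between *a lexicographer* > *every chef* and *every chef* > *a lexicographer*.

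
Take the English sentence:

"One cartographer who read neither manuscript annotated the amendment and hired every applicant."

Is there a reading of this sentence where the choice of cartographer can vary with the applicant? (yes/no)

No

The paraphrase describes the scope ordering *every applicant* > *one cartographer*.
*every applicant* occurs within one conjunct of the coordinate structure (*hired every applicant*).
A quantifier cannot raise out of one conjunct of a coordination across the whole coordinate structure — the CSC applies to QR.
Hence only narrow scope for *every applicant* (under *one cartographer*) survives.
(Only the surface reading survives: one fixed cartographer with respect to all the relevant applicants.)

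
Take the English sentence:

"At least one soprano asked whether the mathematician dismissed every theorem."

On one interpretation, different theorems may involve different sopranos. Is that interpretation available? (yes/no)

No

That reading corresponds to *every theorem* > *at least one soprano*.
The target quantifier *every theorem* is part of the embedded question *whether the mathematician dismissed every theorem*.
The wh-island constraint blocks QR out of an embedded interrogative.
*every theorem* is confined to the island and cannot take scope over *at least one soprano*.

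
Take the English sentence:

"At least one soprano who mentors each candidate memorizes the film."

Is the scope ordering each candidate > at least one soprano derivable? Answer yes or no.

No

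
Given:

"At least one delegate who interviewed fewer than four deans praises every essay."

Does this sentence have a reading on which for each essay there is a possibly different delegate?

That reading corresponds to *every essay* > *at least one delegate*.
*every essay* is a matrix argument; only *at least one delegate* is modified by the relative clause *who interviewed fewer than four deans*, so the RC island is irrelevant to the target quantifier.
Since no island is crossed, the inverse ordering is licensed alongside surface scope.

Yes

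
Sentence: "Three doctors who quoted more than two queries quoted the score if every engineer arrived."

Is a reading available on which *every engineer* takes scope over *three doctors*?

No

The target quantifier *every engineer* is part of the adjunct clause *if every engineer arrived*.
Adjunct clauses are scope islands: a quantifier inside an adjunct cannot raise into the matrix clause.
So the wide-scope reading for *every engineer* is blocked.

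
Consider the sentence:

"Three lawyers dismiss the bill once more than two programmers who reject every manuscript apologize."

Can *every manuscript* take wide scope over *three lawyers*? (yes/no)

*every manuscript* is embedded in the relative clause *who reject every manuscript*, which is itself inside the adjunct *once more than two programmers who reject every manuscript apologize*.
Both the relative clause and the enclosing adjunct are scope islands; QR cannot cross either.
*every manuscript* > *three lawyers* would require crossing that boundary, which is illicit.

No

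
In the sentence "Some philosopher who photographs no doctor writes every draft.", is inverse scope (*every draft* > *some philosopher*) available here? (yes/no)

Yes

The relative clause *who photographs no doctor* modifies *some philosopher*, but *every draft* is not inside that relative clause — it is an argument of the matrix verb.
With no island boundary between them, the object can take inverse scope over the subject via ordinary QR within the clause.
Both orderings are possible: *some philosopher* > *every draft* and *every draft* > *some philosopher*.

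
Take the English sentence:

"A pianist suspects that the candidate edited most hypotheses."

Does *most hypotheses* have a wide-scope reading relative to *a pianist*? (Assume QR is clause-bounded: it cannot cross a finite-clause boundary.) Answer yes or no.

No

The target quantifier *most hypotheses* is part of the finite complement clause *that the candidate edited most hypotheses*.
QR is clause-bounded, so the finite complement is a scope island for the embedded quantifier.
*most hypotheses* > *a pianist* would require crossing that boundary, which is illicit.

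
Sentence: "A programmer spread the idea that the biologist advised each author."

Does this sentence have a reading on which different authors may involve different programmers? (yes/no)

That reading corresponds to *each author* > *a programmer*.
*each author* sits inside the complex NP *the idea that the biologist advised each author*.
A that-clause complement to a noun is an island; QR cannot cross the NP boundary.
There is no licit LF on which *each author* c-commands *a programmer*.

No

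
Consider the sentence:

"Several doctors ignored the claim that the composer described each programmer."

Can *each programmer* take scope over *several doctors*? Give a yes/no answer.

No

*each programmer* occurs within the complex NP *the claim that the composer described each programmer*.
A that-clause complement to a noun is an island; QR cannot cross the NP boundary.
So *each programmer* cannot raise high enough to outscope *several doctors*; only the surface ordering *several doctors* > *each programmer* is available.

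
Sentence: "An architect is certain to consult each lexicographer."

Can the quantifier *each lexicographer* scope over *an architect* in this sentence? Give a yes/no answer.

Yes

The matrix predicate is a raising verb, whose infinitival complement is not a scope island — *each lexicographer* can QR into the matrix clause.
Ordinary QR to a clause-peripheral position gives the wide-scope LF for the lower DP.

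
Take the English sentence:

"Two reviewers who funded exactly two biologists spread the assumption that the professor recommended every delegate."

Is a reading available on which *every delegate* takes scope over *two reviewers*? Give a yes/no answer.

No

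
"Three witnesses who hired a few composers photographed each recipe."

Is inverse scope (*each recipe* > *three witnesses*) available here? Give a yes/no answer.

Yes

The RC *who hired a few composers* is an island, but *each recipe* is not inside it — it is the matrix object, a clausemate of *three witnesses*.
With no island boundary between them, the object can take inverse scope over the subject via ordinary QR within the clause.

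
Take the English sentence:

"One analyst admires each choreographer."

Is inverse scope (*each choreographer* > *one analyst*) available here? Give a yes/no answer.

Both DPs are arguments of the same predicate; there is no clause or island boundary between them.
Clause-internal QR can adjoin the lower DP above the subject, yielding the inverse reading.

Yes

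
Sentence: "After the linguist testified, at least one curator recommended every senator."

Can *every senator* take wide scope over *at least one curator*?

The adjunct clause does not contain *every senator*, which is the matrix object.
QR within a single clause is free, so the lower quantifier may take scope over the higher one.
Both orderings are possible: *at least one curator* > *every senator* and *every senator* > *at least one curator*.

Yes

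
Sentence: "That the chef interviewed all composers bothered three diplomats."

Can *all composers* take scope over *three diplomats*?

*all composers* sits inside the sentential subject *that the chef interviewed all composers*.
Sentential subjects are islands: a quantifier inside the subject clause cannot raise over the matrix predicate.
*all composers* is confined to the island and cannot take scope over *three diplomats*.

No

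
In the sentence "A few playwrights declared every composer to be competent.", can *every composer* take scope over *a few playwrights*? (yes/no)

Yes

The ECM infinitive is scope-transparent — *every composer* is free to raise above *a few playwrights*.
Nothing blocks QR of the lower DP to a position above the higher one, so inverse scope is available.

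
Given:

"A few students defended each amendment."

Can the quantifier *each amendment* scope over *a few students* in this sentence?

*each amendment* is the matrix object and *a few students* the matrix subject; the two are clausemates.
No island intervenes, so both surface and inverse scope are derivable.

Yes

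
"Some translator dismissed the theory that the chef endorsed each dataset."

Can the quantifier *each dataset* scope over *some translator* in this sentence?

The target quantifier *each dataset* is part of the complex NP *the theory that the chef endorsed each dataset*.
The complex NP is opaque for QR — the quantifier is frozen inside the noun's complement.
So the wide-scope reading for *each dataset* is blocked.
(Only the surface reading survives: one fixed translator with respect to all the relevant datasets.)

No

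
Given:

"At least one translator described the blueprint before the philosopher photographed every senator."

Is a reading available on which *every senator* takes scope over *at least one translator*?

*every senator* sits inside the adjunct clause *before the philosopher photographed every senator*.
Adjunct clauses are scope islands: a quantifier inside an adjunct cannot raise into the matrix clause.
*every senator* > *at least one translator* would require crossing that boundary, which is illicit.
(Only the surface reading survives: one fixed translator with respect to all the relevant senators.)

No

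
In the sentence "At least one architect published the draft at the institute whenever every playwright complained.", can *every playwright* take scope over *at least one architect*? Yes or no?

The target quantifier *every playwright* is part of the adjunct clause *whenever every playwright complained*.
Adjuncts are opaque for quantifier raising; a quantifier in an adjunct stays inside it.
Hence only narrow scope for *every playwright* (under *at least one architect*) survives.

No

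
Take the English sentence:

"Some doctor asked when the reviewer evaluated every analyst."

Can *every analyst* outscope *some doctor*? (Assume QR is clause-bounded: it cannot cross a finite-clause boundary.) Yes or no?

*every analyst* sits inside the embedded question *when the reviewer evaluated every analyst*.
Embedded wh-clauses are opaque for QR, so the quantifier stays inside the question.
*every analyst* is confined to the island and cannot take scope over *some doctor*.

No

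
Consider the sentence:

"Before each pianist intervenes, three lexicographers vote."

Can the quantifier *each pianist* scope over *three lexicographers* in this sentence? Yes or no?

No

The DP *each pianist* is contained in the adjunct clause *before each pianist intervenes*.
Adjuncts are opaque for quantifier raising; a quantifier in an adjunct stays inside it.
*each pianist* > *three lexicographers* would require crossing that boundary, which is illicit.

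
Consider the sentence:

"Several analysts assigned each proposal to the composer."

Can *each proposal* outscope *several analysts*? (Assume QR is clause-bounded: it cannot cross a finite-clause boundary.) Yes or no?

*each proposal* is the matrix object and *several analysts* the matrix subject; the two are clausemates.
Nothing blocks QR of the lower DP to a position above the higher one, so inverse scope is available.
The sentence is scopally ambiguous between *several analysts* > *each proposal* and *each proposal* > *several analysts*.

Yes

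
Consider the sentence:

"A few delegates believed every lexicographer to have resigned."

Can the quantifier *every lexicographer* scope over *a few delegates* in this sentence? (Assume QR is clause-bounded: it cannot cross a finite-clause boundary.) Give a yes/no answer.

ECM infinitives lack a CP barrier, so *every lexicographer* can QR over the matrix subject *a few delegates*.
With no island boundary between them, the object can take inverse scope over the subject via ordinary QR within the clause.

Yes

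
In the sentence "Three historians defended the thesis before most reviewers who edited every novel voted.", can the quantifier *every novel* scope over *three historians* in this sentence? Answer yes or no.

No

*every novel* is embedded in the relative clause *who edited every novel*, which is itself inside the adjunct *before most reviewers who edited every novel voted*.
The quantifier would have to escape first the RC and then the adjunct — two independent island violations.
There is no licit LF on which *every novel* c-commands *three historians*.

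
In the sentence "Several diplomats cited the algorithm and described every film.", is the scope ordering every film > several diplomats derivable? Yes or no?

The target quantifier *every film* is part of one conjunct of the coordinate structure (*described every film*).
A quantifier cannot raise out of one conjunct of a coordination across the whole coordinate structure — the CSC applies to QR.
So *every film* cannot raise high enough to outscope *several diplomats*; only the surface ordering *several diplomats* > *every film* is available.

No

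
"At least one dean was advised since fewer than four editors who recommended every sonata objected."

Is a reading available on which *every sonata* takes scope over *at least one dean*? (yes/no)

*every sonata* is embedded in the relative clause *who recommended every sonata*, which is itself inside the adjunct *since fewer than four editors who recommended every sonata objected*.
The quantifier would have to escape first the RC and then the adjunct — two independent island violations.
So *every sonata* cannot raise high enough to outscope *at least one dean*; only the surface ordering *at least one dean* > *every sonata* is available.
(Only the surface reading survives: one fixed dean with respect to all the relevant sonatas.)

No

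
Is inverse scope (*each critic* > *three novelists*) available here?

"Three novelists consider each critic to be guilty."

Yes

*each critic* is the subject of an ECM infinitive — the infinitival complement of an ECM verb is not a scope island, so *each critic* can raise into the matrix clause.
Nothing blocks QR of the lower DP to a position above the higher one, so inverse scope is available.
Both orderings are possible: *three novelists* > *each critic* and *each critic* > *three novelists*.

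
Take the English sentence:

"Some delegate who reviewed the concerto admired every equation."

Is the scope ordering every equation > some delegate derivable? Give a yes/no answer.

Yes

The RC *who reviewed the concerto* is an island, but *every equation* is not inside it — it is the matrix object, a clausemate of *some delegate*.
QR within a single clause is free, so the lower quantifier may take scope over the higher one.
The sentence is scopally ambiguous between *some delegate* > *every equation* and *every equation* > *some delegate*.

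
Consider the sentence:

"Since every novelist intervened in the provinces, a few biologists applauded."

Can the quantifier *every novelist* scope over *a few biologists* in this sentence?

*every novelist* sits inside the adjunct clause *since every novelist intervened in the provinces*.
The adjunct-island constraint bars QR out of an adverbial clause.
There is no licit LF on which *every novelist* c-commands *a few biologists*.

No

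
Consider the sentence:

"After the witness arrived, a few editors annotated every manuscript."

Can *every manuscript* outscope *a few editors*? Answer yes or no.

Yes

Neither queried DP is inside the adjunct, so the adjunct-island constraint does not apply.
With no island boundary between them, the object can take inverse scope over the subject via ordinary QR within the clause.
So *every manuscript* > *a few editors* is among the available readings.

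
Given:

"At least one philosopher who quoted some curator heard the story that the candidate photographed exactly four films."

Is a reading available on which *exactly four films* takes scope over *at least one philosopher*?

No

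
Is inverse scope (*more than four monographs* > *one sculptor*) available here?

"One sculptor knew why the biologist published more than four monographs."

No

Structurally, *more than four monographs* is inside the embedded question *why the biologist published more than four monographs*.
QR across an interrogative CP boundary is ruled out as a wh-island violation.
*more than four monographs* > *one sculptor* would require crossing that boundary, which is illicit.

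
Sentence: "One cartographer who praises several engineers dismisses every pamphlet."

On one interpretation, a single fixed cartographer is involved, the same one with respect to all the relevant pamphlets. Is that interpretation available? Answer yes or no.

Yes

That reading corresponds to *one cartographer* > *every pamphlet*.
That is the surface-scope ordering, which is always one of the available readings — island constraints only ever restrict inverse scope.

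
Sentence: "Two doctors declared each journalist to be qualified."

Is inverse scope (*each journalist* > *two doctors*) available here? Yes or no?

*each journalist* is an ECM subject; ECM complements are not islands, and the embedded quantifier may take matrix scope.
Clause-internal QR can adjoin the lower DP above the subject, yielding the inverse reading.
The sentence is scopally ambiguous between *two doctors* > *each journalist* and *each journalist* > *two doctors*.

Yes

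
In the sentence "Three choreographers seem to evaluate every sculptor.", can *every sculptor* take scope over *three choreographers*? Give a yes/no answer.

Yes

*every sculptor* is the object of the infinitival complement of a raising predicate; raising infinitives are transparent for QR, so the two DPs are in effect clausemates.
Clause-internal QR can adjoin the lower DP above the subject, yielding the inverse reading.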